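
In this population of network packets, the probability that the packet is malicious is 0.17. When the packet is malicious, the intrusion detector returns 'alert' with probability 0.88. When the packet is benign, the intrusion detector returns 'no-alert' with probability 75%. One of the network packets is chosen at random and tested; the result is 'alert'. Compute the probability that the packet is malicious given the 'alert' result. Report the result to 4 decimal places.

Let H be the event that the packet is malicious. P(H) = 0.17, so P(¬H) = 0.83. With E the 'alert' result, P(E|H) = 0.88 and P(E|¬H) = 0.25.
P(E) = 0.88·0.17 + 0.25·0.83 = 0.14960 + 0.20750 = 0.35710.
By Bayes' theorem, P(H|E) = 0.14960 / 0.35710 = 0.4189.

P(H | E) ≈ 0.4189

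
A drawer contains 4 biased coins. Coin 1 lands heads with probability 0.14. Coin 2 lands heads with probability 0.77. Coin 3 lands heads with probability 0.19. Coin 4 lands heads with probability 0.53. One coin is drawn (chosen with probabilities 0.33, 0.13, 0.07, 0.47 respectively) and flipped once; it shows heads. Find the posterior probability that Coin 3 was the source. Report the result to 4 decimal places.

P(heads|C1) = 0.14; P(heads|C2) = 0.77; P(heads|C3) = 0.19; P(heads|C4) = 0.53.
Prior × likelihood for each source: 0.33·0.14=0.04620, 0.13·0.77=0.1001, 0.07·0.19=0.01330, 0.47·0.53=0.2491. Summing gives P(heads) = 0.40870.
P(Coin 3 | heads) = 0.01330 / 0.40870 = 0.0325.

Posterior probability ≈ 0.0325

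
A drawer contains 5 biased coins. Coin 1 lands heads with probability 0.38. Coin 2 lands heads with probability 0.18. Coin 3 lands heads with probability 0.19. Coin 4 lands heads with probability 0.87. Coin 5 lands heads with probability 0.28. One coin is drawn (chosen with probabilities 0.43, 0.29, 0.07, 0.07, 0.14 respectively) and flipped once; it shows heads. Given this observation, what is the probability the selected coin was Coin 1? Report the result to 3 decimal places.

Tabulate prior·likelihood by source: [1] prior 0.43, lik 0.38, product 0.1634; [2] prior 0.29, lik 0.18, product 0.05220; [3] prior 0.07, lik 0.19, product 0.01330; [4] prior 0.07, lik 0.87, product 0.06090; [5] prior 0.14, lik 0.28, product 0.03920.
Normalizing constant = 0.32900; the posterior for Coin 1 is its product over the sum, 0.1634/0.32900 = 0.497.

Posterior probability ≈ 0.497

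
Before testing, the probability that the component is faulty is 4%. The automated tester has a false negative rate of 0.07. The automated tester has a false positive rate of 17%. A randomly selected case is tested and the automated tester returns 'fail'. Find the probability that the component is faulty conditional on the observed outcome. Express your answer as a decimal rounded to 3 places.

P(H | E) ≈ 0.186

Let H be the event that the component is faulty. P(H) = 0.04, so P(¬H) = 0.96. With E the 'fail' result, P(E|H) = 0.93 and P(E|¬H) = 0.17.
P(E) = 0.93·0.04 + 0.17·0.96 = 0.037200 + 0.16320 = 0.20040.
By Bayes' theorem, P(H|E) = 0.037200 / 0.20040 = 0.186.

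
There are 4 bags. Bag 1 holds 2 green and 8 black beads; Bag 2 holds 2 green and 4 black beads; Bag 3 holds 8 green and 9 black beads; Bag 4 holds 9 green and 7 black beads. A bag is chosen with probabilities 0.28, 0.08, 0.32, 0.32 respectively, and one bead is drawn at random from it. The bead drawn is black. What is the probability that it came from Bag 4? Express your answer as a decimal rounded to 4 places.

P(black|Bag 1) = 0.8; P(black|Bag 2) = 0.6667; P(black|Bag 3) = 0.5294; P(black|Bag 4) = 0.4375.
Prior × likelihood for each source: 0.28·0.8=0.2240, 0.08·0.6667=0.05333, 0.32·0.5294=0.1694, 0.32·0.4375=0.1400. Summing gives P(black) = 0.58675.
P(Bag 4 | black) = 0.1400 / 0.58675 = 0.2386.

Posterior probability ≈ 0.2386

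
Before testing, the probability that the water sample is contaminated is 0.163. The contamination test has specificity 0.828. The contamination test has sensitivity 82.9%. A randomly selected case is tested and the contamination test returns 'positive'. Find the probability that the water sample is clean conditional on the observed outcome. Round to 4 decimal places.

P(¬H | E) ≈ 0.5158

Write H for 'the water sample is contaminated'. Prior odds H:¬H = 0.163/0.837 = 0.19474. For the 'positive' outcome, the likelihood ratio is 0.829/0.172 = 4.8198.
Posterior odds = 0.19474 × 4.8198 = 0.93862, so P(H|E) = 0.93862/(1+0.93862) = 0.4842. Then P(¬H|E) = 1 − 0.4842 = 0.5158.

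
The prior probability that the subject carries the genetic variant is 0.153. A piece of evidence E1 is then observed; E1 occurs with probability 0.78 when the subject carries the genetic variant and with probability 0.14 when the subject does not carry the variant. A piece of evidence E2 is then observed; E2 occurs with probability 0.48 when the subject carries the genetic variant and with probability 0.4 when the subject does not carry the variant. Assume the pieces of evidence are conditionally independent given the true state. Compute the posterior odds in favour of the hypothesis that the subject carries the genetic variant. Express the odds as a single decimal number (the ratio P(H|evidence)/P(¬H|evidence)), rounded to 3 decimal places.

Posterior odds ≈ 1.208

Prior odds = 0.153/(1−0.153) = 0.18064.
Likelihood ratio for E1 = 0.78/0.14 = 5.5714.
Likelihood ratio for E2 = 0.48/0.4 = 1.2000.
Posterior odds = prior odds × LR₁ × LR₂ = 1.2077.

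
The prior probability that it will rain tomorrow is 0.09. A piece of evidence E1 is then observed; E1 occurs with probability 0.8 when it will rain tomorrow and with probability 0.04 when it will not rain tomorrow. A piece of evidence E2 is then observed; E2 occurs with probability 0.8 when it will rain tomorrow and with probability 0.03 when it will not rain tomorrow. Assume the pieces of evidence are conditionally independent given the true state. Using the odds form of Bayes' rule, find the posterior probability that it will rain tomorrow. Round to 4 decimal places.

Posterior probability ≈ 0.9814

Prior odds = 0.09/(1−0.09) = 0.098901. In log-odds, ln(0.098901) = -2.3136.
Add log likelihood ratios: ln(20.000) + ln(26.667) = 6.2791.
Posterior log-odds = 3.9655, so posterior odds = exp(3.9655) = 52.747. Converting, P(H|E) = 52.747/53.747 = 0.9814.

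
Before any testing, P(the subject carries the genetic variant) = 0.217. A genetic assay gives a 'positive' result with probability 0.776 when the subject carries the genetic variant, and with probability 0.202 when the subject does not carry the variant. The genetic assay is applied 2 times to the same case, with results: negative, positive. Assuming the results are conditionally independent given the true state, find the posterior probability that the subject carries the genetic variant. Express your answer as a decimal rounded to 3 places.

Let H be the event that the subject carries the genetic variant; start with P(H) = 0.217. P('positive'|H) = 0.776, P('positive'|¬H) = 0.202.
Update on result 1 ('negative'): P(H) ← 0.224·0.2170 / (0.224·0.2170 + 0.798·0.7830) = 0.048608/0.67344 = 0.0722.
Update on result 2 ('positive'): P(H) ← 0.776·0.0722 / (0.776·0.0722 + 0.202·0.9278) = 0.056010/0.24343 = 0.2301.

Posterior P(H) ≈ 0.230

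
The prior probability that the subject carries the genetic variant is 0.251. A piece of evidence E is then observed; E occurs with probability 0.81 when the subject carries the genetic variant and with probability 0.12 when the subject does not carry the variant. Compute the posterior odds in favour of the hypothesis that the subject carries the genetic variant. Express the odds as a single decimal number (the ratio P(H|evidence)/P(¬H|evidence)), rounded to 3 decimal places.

Prior odds = 0.251/(1−0.251) = 0.33511.
Likelihood ratio for E = 0.81/0.12 = 6.7500.
Posterior odds = prior odds × LR = 2.2620.

Posterior odds ≈ 2.262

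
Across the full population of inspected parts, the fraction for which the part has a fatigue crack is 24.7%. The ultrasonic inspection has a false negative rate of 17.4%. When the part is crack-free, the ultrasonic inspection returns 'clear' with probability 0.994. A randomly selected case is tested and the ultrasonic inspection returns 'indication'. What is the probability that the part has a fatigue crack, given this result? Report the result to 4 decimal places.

Let H be the event that the part has a fatigue crack. P(H) = 0.247, so P(¬H) = 0.753. With E the 'indication' result, P(E|H) = 0.826 and P(E|¬H) = 0.006.
P(E) = 0.826·0.247 + 0.006·0.753 = 0.20402 + 0.0045180 = 0.20854.
By Bayes' theorem, P(H|E) = 0.20402 / 0.20854 = 0.9783.

P(H | E) ≈ 0.9783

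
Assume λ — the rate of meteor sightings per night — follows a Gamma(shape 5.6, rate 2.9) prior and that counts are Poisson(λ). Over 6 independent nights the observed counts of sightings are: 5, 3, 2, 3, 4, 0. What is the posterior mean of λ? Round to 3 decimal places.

The Poisson likelihood adds the total count to the shape and the number of exposure periods to the rate. Here ∑xᵢ = 17 and n = 6, so shape 5.6→22.6 and rate 2.9→8.9.
E[λ | data] = 22.6/8.9 = 2.539.

Posterior mean ≈ 2.539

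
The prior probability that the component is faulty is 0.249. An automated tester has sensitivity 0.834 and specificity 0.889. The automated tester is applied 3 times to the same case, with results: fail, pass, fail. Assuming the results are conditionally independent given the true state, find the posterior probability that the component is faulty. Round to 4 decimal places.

Posterior P(H) ≈ 0.7775

With H the event that the component is faulty, the joint likelihood of the observed sequence is P(data|H) = 0.834·0.166·0.834 = 0.11546 and P(data|¬H) = 0.111·0.889·0.111 = 0.010953.
Bayes: P(H|data) = 0.249·0.11546 / (0.249·0.11546 + 0.751·0.010953) = 0.028750/0.036976 = 0.7775.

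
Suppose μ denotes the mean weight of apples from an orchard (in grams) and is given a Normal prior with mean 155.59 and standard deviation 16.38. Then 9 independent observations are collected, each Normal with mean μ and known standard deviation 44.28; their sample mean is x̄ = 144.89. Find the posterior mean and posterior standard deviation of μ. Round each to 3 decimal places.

With known σ, the Normal prior is conjugate. Weight on the data is w = (n/σ²)/(n/σ² + 1/τ₀²) = 0.00459015/(0.00459015+0.00372711) = 0.55188.
Posterior mean = w·x̄ + (1−w)·μ₀ = 0.55188·144.89 + 0.44812·155.59 = 149.685. Posterior variance = 1/(0.00459015+0.00372711) = 120.232, so SD = 10.965.

Posterior mean ≈ 149.685; posterior SD ≈ 10.965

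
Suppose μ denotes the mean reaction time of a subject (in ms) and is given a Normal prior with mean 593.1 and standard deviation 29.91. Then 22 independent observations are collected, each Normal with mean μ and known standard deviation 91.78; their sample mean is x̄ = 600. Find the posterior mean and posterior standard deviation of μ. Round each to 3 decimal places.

Posterior mean ≈ 597.932; posterior SD ≈ 16.375

Prior precision 1/τ₀² = 1/29.91² = 0.00111781; data precision n/σ² = 22/91.78² = 0.00261172.
Posterior precision = 0.00111781 + 0.00261172 = 0.00372953, giving posterior SD = 1/√0.00372953 = 16.375.
Posterior mean = (0.00111781·593.1 + 0.00261172·600) / 0.00372953 = 597.932.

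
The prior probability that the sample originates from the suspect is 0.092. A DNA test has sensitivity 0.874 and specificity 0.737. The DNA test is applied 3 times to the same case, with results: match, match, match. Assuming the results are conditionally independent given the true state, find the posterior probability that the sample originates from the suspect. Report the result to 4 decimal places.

Posterior P(H) ≈ 0.7881

Let H be the event that the sample originates from the suspect; start with P(H) = 0.092. P('match'|H) = 0.874, P('match'|¬H) = 0.263.
Update on result 1 ('match'): P(H) ← 0.874·0.0920 / (0.874·0.0920 + 0.263·0.9080) = 0.080408/0.31921 = 0.2519.
Update on result 2 ('match'): P(H) ← 0.874·0.2519 / (0.874·0.2519 + 0.263·0.7481) = 0.22016/0.41691 = 0.5281.
Update on result 3 ('match'): P(H) ← 0.874·0.5281 / (0.874·0.5281 + 0.263·0.4719) = 0.46153/0.58565 = 0.7881.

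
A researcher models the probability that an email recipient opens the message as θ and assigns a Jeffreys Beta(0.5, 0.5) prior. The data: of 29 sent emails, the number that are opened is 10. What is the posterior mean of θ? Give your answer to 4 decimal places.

Posterior mean ≈ 0.3500

The binomial likelihood is conjugate to the Beta prior: with 10 successes and 19 failures, the posterior is Beta(0.5+10, 0.5+19) = Beta(10.5, 19.5).
Posterior mean = α/(α+β) = 10.5/30 = 0.3500.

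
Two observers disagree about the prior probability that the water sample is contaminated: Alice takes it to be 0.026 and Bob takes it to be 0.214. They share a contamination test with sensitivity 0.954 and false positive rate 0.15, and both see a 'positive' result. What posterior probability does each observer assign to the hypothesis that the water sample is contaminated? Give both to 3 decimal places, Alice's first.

The likelihood ratio for a 'positive' result is 0.954/0.15 = 6.3600.
Alice: prior odds 0.026/0.974 = 0.026694; posterior odds 0.16977; posterior probability 0.145.
Bob: prior odds 0.214/0.786 = 0.27226; posterior odds 1.7316; posterior probability 0.634.

Alice: 0.145; Bob: 0.634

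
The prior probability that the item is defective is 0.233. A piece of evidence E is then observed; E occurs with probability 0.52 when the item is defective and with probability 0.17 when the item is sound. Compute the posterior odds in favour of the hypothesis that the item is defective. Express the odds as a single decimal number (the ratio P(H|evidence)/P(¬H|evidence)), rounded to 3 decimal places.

Prior odds = 0.233/(1−0.233) = 0.30378.
Likelihood ratio for E = 0.52/0.17 = 3.0588.
Posterior odds = prior odds × LR = 0.92921.

Posterior odds ≈ 0.929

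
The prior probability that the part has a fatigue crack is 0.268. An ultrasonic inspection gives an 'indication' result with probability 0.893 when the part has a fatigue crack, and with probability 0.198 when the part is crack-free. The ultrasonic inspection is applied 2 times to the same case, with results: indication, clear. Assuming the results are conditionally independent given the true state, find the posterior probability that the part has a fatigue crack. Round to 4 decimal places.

Let H be the event that the part has a fatigue crack; start with P(H) = 0.268. P('indication'|H) = 0.893, P('indication'|¬H) = 0.198.
Update on result 1 ('indication'): P(H) ← 0.893·0.2680 / (0.893·0.2680 + 0.198·0.7320) = 0.23932/0.38426 = 0.6228.
Update on result 2 ('clear'): P(H) ← 0.107·0.6228 / (0.107·0.6228 + 0.802·0.3772) = 0.066642/0.36914 = 0.1805.

Posterior P(H) ≈ 0.1805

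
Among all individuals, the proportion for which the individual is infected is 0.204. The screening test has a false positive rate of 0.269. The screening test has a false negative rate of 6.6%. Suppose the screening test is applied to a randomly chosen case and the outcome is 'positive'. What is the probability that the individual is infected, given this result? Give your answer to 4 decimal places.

P(H | E) ≈ 0.4709

Write H for 'the individual is infected'. Prior odds H:¬H = 0.204/0.796 = 0.25628. For the 'positive' outcome, the likelihood ratio is 0.934/0.269 = 3.4721.
Posterior odds = 0.25628 × 3.4721 = 0.88984, so P(H|E) = 0.88984/(1+0.88984) = 0.4709.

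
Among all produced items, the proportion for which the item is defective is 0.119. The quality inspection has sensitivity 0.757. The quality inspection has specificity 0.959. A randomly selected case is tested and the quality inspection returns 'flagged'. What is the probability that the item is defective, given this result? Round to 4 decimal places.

P(H | E) ≈ 0.7138

Write H for 'the item is defective'. Prior odds H:¬H = 0.119/0.881 = 0.13507. For the 'flagged' outcome, the likelihood ratio is 0.757/0.041 = 18.463.
Posterior odds = 0.13507 × 18.463 = 2.4939, so P(H|E) = 2.4939/(1+2.4939) = 0.7138.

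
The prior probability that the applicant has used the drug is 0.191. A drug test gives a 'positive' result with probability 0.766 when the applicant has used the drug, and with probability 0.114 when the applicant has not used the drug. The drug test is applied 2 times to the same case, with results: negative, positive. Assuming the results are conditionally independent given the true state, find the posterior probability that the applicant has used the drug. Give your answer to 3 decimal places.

Posterior P(H) ≈ 0.295

With H the event that the applicant has used the drug, the joint likelihood of the observed sequence is P(data|H) = 0.234·0.766 = 0.17924 and P(data|¬H) = 0.886·0.114 = 0.10100.
Bayes: P(H|data) = 0.191·0.17924 / (0.191·0.17924 + 0.809·0.10100) = 0.034236/0.11595 = 0.2953.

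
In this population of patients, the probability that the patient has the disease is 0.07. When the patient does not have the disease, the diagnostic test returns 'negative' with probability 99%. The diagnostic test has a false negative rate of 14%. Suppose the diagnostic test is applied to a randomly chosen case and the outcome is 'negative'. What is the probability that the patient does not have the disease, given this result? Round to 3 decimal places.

Let H be the event that the patient has the disease. P(H) = 0.07, so P(¬H) = 0.93. With E the 'negative' result, P(E|H) = 0.14 and P(E|¬H) = 0.99.
P(E) = 0.14·0.07 + 0.99·0.93 = 0.0098000 + 0.92070 = 0.93050.
By Bayes' theorem, P(H|E) = 0.0098000 / 0.93050 = 0.011. Hence P(¬H|E) = 1 − 0.011 = 0.989.

P(¬H | E) ≈ 0.989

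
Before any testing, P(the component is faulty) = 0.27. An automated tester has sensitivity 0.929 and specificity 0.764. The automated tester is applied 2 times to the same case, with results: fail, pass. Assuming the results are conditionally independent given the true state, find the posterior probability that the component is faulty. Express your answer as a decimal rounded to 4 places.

Let H be the event that the component is faulty; start with P(H) = 0.27. P('fail'|H) = 0.929, P('fail'|¬H) = 0.236.
Update on result 1 ('fail'): P(H) ← 0.929·0.2700 / (0.929·0.2700 + 0.236·0.7300) = 0.25083/0.42311 = 0.5928.
Update on result 2 ('pass'): P(H) ← 0.071·0.5928 / (0.071·0.5928 + 0.764·0.4072) = 0.042091/0.35317 = 0.1192.

Posterior P(H) ≈ 0.1192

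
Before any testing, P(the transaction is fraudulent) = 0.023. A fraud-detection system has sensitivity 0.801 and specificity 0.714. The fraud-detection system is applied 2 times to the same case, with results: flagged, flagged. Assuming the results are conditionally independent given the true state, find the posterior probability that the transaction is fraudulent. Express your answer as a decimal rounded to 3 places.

Let H be the event that the transaction is fraudulent; start with P(H) = 0.023. P('flagged'|H) = 0.801, P('flagged'|¬H) = 0.286.
Update on result 1 ('flagged'): P(H) ← 0.801·0.0230 / (0.801·0.0230 + 0.286·0.9770) = 0.018423/0.29784 = 0.0619.
Update on result 2 ('flagged'): P(H) ← 0.801·0.0619 / (0.801·0.0619 + 0.286·0.9381) = 0.049545/0.31785 = 0.1559.

Posterior P(H) ≈ 0.156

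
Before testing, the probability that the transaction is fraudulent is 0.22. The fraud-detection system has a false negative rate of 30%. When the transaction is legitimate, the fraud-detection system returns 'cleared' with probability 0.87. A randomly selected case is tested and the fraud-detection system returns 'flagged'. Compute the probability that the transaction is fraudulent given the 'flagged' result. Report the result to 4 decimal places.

P(H | E) ≈ 0.6030

Let H be the event that the transaction is fraudulent. P(H) = 0.22, so P(¬H) = 0.78. With E the 'flagged' result, P(E|H) = 0.7 and P(E|¬H) = 0.13.
P(E) = 0.7·0.22 + 0.13·0.78 = 0.15400 + 0.10140 = 0.25540.
By Bayes' theorem, P(H|E) = 0.15400 / 0.25540 = 0.6030.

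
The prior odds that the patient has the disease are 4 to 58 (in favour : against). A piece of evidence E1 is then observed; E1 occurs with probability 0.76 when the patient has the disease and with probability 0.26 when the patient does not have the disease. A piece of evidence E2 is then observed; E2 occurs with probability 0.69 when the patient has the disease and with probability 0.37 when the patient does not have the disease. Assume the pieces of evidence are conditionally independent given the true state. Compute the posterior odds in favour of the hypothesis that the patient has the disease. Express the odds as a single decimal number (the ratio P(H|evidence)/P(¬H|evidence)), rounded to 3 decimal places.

Posterior odds ≈ 0.376

Prior odds = 4/58 = 0.068966.
Likelihood ratio for E1 = 0.76/0.26 = 2.9231.
Likelihood ratio for E2 = 0.69/0.37 = 1.8649.
Posterior odds = prior odds × LR₁ × LR₂ = 0.37594.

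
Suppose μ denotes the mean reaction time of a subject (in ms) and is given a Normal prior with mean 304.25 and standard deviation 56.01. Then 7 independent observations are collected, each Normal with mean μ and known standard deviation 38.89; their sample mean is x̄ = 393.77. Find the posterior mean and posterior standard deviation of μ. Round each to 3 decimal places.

Posterior mean ≈ 388.002; posterior SD ≈ 14.218

Prior precision 1/τ₀² = 1/56.01² = 0.00031876; data precision n/σ² = 7/38.89² = 0.00462831.
Posterior precision = 0.00031876 + 0.00462831 = 0.00494707, giving posterior SD = 1/√0.00494707 = 14.218.
Posterior mean = (0.00031876·304.25 + 0.00462831·393.77) / 0.00494707 = 388.002.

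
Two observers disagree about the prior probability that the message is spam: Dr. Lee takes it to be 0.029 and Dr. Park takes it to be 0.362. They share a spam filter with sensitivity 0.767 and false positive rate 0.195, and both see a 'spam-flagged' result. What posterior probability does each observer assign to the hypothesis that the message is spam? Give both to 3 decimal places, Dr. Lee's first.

The likelihood ratio for a 'spam-flagged' result is 0.767/0.195 = 3.9333.
Dr. Lee: prior odds 0.029/0.971 = 0.029866; posterior odds 0.11747; posterior probability 0.105.
Dr. Park: prior odds 0.362/0.638 = 0.56740; posterior odds 2.2318; posterior probability 0.691.

Dr. Lee: 0.105; Dr. Park: 0.691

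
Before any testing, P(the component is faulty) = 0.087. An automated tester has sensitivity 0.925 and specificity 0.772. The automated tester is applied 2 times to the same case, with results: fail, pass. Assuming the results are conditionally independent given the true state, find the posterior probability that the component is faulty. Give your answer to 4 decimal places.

Let H be the event that the component is faulty; start with P(H) = 0.087. P('fail'|H) = 0.925, P('fail'|¬H) = 0.228.
Update on result 1 ('fail'): P(H) ← 0.925·0.0870 / (0.925·0.0870 + 0.228·0.9130) = 0.080475/0.28864 = 0.2788.
Update on result 2 ('pass'): P(H) ← 0.075·0.2788 / (0.075·0.2788 + 0.772·0.7212) = 0.020911/0.57767 = 0.0362.

Posterior P(H) ≈ 0.0362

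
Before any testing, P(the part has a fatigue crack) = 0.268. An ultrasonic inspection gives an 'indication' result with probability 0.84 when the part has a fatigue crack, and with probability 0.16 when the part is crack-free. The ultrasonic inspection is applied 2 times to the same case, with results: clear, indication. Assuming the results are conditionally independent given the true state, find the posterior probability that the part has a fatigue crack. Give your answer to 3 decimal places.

With H the event that the part has a fatigue crack, the joint likelihood of the observed sequence is P(data|H) = 0.16·0.84 = 0.13440 and P(data|¬H) = 0.84·0.16 = 0.13440.
Bayes: P(H|data) = 0.268·0.13440 / (0.268·0.13440 + 0.732·0.13440) = 0.036019/0.13440 = 0.2680.

Posterior P(H) ≈ 0.268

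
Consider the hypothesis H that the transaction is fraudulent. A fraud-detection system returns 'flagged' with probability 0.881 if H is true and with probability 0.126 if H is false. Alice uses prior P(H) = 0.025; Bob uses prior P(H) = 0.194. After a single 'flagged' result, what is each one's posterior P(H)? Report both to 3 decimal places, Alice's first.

Alice: 0.152; Bob: 0.627

The likelihood ratio for a 'flagged' result is 0.881/0.126 = 6.9921.
Alice: prior odds 0.025/0.975 = 0.025641; posterior odds 0.17928; posterior probability 0.152.
Bob: prior odds 0.194/0.806 = 0.24069; posterior odds 1.6830; posterior probability 0.627.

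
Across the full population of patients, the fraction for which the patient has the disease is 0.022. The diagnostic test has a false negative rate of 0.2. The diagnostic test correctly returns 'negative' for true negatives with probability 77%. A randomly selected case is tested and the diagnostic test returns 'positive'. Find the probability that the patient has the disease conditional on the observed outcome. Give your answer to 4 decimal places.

P(H | E) ≈ 0.0726

Write H for 'the patient has the disease'. Prior odds H:¬H = 0.022/0.978 = 0.022495. For the 'positive' outcome, the likelihood ratio is 0.8/0.23 = 3.4783.
Posterior odds = 0.022495 × 3.4783 = 0.078243, so P(H|E) = 0.078243/(1+0.078243) = 0.0726.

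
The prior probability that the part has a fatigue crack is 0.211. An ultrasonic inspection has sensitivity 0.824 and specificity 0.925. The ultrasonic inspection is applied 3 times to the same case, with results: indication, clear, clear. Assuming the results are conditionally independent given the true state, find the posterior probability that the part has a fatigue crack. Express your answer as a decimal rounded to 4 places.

With H the event that the part has a fatigue crack, the joint likelihood of the observed sequence is P(data|H) = 0.824·0.176·0.176 = 0.025524 and P(data|¬H) = 0.075·0.925·0.925 = 0.064172.
Bayes: P(H|data) = 0.211·0.025524 / (0.211·0.025524 + 0.789·0.064172) = 0.0053856/0.056017 = 0.0961.

Posterior P(H) ≈ 0.0961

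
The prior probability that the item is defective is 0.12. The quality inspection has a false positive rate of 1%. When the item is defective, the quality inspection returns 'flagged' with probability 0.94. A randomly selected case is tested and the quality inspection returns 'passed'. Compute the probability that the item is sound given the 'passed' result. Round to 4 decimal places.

Write H for 'the item is defective'. Prior odds H:¬H = 0.12/0.88 = 0.13636. For the 'passed' outcome, the likelihood ratio is 0.06/0.99 = 0.060606.
Posterior odds = 0.13636 × 0.060606 = 0.0082645, so P(H|E) = 0.0082645/(1+0.0082645) = 0.0082. Then P(¬H|E) = 1 − 0.0082 = 0.9918.

P(¬H | E) ≈ 0.9918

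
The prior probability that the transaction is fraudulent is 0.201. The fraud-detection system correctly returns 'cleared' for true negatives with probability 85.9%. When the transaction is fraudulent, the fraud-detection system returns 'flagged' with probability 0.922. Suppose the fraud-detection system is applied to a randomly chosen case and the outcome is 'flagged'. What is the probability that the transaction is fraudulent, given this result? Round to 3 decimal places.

P(H | E) ≈ 0.622

Write H for 'the transaction is fraudulent'. Prior odds H:¬H = 0.201/0.799 = 0.25156. For the 'flagged' outcome, the likelihood ratio is 0.922/0.141 = 6.5390.
Posterior odds = 0.25156 × 6.5390 = 1.6450, so P(H|E) = 1.6450/(1+1.6450) = 0.622.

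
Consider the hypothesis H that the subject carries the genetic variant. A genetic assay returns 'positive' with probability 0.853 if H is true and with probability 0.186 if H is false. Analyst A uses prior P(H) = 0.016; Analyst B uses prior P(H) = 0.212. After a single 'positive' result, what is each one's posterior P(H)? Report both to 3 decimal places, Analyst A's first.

P('+'|H) = 0.853, P('+'|¬H) = 0.186.
Analyst A: numerator 0.853·0.016 = 0.013648; evidence = 0.013648+0.186·0.984 = 0.19667; posterior = 0.069.
Analyst B: numerator 0.853·0.212 = 0.18084; evidence = 0.18084+0.186·0.788 = 0.32740; posterior = 0.552.

Analyst A: 0.069; Analyst B: 0.552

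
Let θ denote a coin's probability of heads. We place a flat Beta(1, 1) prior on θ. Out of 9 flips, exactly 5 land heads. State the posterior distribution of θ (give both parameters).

Posterior: Beta(6, 5)

Observing 5 successes and 4 failures updates Beta(1, 1) by adding the success and failure counts to the two shape parameters: α = 1+5 = 6, β = 1+4 = 5.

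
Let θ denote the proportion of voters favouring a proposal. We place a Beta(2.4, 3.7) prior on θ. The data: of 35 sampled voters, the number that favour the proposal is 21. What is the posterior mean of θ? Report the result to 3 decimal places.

The binomial likelihood is conjugate to the Beta prior: with 21 successes and 14 failures, the posterior is Beta(2.4+21, 3.7+14) = Beta(23.4, 17.7).
Posterior mean = α/(α+β) = 23.4/41.1 = 0.569.

Posterior mean ≈ 0.569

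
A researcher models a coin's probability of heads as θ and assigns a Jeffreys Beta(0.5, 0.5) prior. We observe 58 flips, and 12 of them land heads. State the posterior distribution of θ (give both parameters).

Posterior: Beta(12.5, 46.5)

Observing 12 successes and 46 failures updates Beta(0.5, 0.5) by adding the success and failure counts to the two shape parameters: α = 0.5+12 = 12.5, β = 0.5+46 = 46.5.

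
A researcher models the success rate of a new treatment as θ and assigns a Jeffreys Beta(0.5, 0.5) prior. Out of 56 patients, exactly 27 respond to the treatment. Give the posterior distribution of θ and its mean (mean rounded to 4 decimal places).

The binomial likelihood is conjugate to the Beta prior: with 27 successes and 29 failures, the posterior is Beta(0.5+27, 0.5+29) = Beta(27.5, 29.5).
Posterior mean = α/(α+β) = 27.5/57 = 0.4825.

Posterior: Beta(27.5, 29.5); mean ≈ 0.4825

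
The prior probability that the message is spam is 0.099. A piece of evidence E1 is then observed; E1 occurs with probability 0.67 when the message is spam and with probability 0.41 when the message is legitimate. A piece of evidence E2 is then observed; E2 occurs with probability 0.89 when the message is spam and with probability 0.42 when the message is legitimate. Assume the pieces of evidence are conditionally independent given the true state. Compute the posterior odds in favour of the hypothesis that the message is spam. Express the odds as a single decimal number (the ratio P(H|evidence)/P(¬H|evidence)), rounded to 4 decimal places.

Prior odds = 0.099/(1−0.099) = 0.10988.
Likelihood ratio for E1 = 0.67/0.41 = 1.6341.
Likelihood ratio for E2 = 0.89/0.42 = 2.1190.
Posterior odds = prior odds × LR₁ × LR₂ = 0.38049.

Posterior odds ≈ 0.3805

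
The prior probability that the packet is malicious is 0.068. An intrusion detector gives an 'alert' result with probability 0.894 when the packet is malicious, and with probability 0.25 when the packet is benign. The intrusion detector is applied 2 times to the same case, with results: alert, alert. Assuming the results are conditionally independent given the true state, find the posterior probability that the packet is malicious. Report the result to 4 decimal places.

Posterior P(H) ≈ 0.4827

Let H be the event that the packet is malicious; start with P(H) = 0.068. P('alert'|H) = 0.894, P('alert'|¬H) = 0.25.
Update on result 1 ('alert'): P(H) ← 0.894·0.0680 / (0.894·0.0680 + 0.25·0.9320) = 0.060792/0.29379 = 0.2069.
Update on result 2 ('alert'): P(H) ← 0.894·0.2069 / (0.894·0.2069 + 0.25·0.7931) = 0.18499/0.38326 = 0.4827.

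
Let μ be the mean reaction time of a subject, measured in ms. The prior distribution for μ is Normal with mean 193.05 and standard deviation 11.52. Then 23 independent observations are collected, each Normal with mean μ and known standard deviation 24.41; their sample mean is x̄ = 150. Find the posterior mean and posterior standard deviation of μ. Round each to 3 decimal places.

Posterior mean ≈ 157.031; posterior SD ≈ 4.656

With known σ, the Normal prior is conjugate. Weight on the data is w = (n/σ²)/(n/σ² + 1/τ₀²) = 0.0386004/(0.0386004+0.00753520) = 0.83667.
Posterior mean = w·x̄ + (1−w)·μ₀ = 0.83667·150 + 0.16333·193.05 = 157.031. Posterior variance = 1/(0.0386004+0.00753520) = 21.6752, so SD = 4.656.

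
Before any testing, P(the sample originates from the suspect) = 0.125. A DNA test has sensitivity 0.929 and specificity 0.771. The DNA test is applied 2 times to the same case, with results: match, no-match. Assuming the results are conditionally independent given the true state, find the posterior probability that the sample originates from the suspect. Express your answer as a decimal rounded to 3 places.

Posterior P(H) ≈ 0.051

With H the event that the sample originates from the suspect, the joint likelihood of the observed sequence is P(data|H) = 0.929·0.071 = 0.065959 and P(data|¬H) = 0.229·0.771 = 0.17656.
Bayes: P(H|data) = 0.125·0.065959 / (0.125·0.065959 + 0.875·0.17656) = 0.0082449/0.16273 = 0.0507.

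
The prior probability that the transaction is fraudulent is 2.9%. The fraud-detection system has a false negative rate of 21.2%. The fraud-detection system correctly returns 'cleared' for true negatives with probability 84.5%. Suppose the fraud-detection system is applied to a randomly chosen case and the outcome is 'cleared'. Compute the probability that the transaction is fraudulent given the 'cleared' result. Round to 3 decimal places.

Let H be the event that the transaction is fraudulent. P(H) = 0.029, so P(¬H) = 0.971. With E the 'cleared' result, P(E|H) = 0.212 and P(E|¬H) = 0.845.
P(E) = 0.212·0.029 + 0.845·0.971 = 0.0061480 + 0.82049 = 0.82664.
By Bayes' theorem, P(H|E) = 0.0061480 / 0.82664 = 0.007.

P(H | E) ≈ 0.007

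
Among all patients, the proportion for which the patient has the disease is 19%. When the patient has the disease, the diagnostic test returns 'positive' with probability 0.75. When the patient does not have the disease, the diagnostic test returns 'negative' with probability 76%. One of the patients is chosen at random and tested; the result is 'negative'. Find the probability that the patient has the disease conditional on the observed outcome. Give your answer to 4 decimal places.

Let H be the event that the patient has the disease. P(H) = 0.19, so P(¬H) = 0.81. With E the 'negative' result, P(E|H) = 0.25 and P(E|¬H) = 0.76.
P(E) = 0.25·0.19 + 0.76·0.81 = 0.047500 + 0.61560 = 0.66310.
By Bayes' theorem, P(H|E) = 0.047500 / 0.66310 = 0.0716.

P(H | E) ≈ 0.0716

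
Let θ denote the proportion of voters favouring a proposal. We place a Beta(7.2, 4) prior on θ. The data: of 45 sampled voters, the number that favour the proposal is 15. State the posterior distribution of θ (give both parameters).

Posterior: Beta(22.2, 34)

Observing 15 successes and 30 failures updates Beta(7.2, 4) by adding the success and failure counts to the two shape parameters: α = 7.2+15 = 22.2, β = 4+30 = 34.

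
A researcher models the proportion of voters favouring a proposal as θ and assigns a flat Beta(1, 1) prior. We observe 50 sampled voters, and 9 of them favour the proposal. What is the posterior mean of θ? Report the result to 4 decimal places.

Observing 9 successes and 41 failures updates Beta(1, 1) by adding the success and failure counts to the two shape parameters: α = 1+9 = 10, β = 1+41 = 42.
Posterior mean = α/(α+β) = 10/52 = 0.1923.

Posterior mean ≈ 0.1923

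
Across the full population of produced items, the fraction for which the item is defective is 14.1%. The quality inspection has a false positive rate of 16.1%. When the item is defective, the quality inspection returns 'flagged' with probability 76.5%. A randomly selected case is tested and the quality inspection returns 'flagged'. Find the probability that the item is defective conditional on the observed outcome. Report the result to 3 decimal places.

Let H be the event that the item is defective. P(H) = 0.141, so P(¬H) = 0.859. With E the 'flagged' result, P(E|H) = 0.765 and P(E|¬H) = 0.161.
P(E) = 0.765·0.141 + 0.161·0.859 = 0.10786 + 0.13830 = 0.24616.
By Bayes' theorem, P(H|E) = 0.10786 / 0.24616 = 0.438.

P(H | E) ≈ 0.438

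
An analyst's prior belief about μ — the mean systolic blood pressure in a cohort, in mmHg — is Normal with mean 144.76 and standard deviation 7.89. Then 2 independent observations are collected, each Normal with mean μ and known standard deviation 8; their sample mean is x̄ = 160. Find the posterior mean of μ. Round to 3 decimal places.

Posterior mean ≈ 154.826

Prior precision 1/τ₀² = 1/7.89² = 0.0160637; data precision n/σ² = 2/8² = 0.0312500.
Posterior precision = 0.0160637 + 0.0312500 = 0.0473137.
Posterior mean = (0.0160637·144.76 + 0.0312500·160) / 0.0473137 = 154.826.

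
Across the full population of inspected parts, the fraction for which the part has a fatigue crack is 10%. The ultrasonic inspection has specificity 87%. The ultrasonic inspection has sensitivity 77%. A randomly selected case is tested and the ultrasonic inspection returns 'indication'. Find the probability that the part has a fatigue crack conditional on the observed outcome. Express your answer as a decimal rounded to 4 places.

P(H | E) ≈ 0.3969

Write H for 'the part has a fatigue crack'. Prior odds H:¬H = 0.1/0.9 = 0.11111. For the 'indication' outcome, the likelihood ratio is 0.77/0.13 = 5.9231.
Posterior odds = 0.11111 × 5.9231 = 0.65812, so P(H|E) = 0.65812/(1+0.65812) = 0.3969.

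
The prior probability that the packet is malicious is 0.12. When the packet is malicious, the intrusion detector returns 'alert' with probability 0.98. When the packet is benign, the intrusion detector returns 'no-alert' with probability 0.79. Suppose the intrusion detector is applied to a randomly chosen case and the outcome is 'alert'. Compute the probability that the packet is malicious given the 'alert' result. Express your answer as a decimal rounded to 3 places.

Let H be the event that the packet is malicious. P(H) = 0.12, so P(¬H) = 0.88. With E the 'alert' result, P(E|H) = 0.98 and P(E|¬H) = 0.21.
P(E) = 0.98·0.12 + 0.21·0.88 = 0.11760 + 0.18480 = 0.30240.
By Bayes' theorem, P(H|E) = 0.11760 / 0.30240 = 0.389.

P(H | E) ≈ 0.389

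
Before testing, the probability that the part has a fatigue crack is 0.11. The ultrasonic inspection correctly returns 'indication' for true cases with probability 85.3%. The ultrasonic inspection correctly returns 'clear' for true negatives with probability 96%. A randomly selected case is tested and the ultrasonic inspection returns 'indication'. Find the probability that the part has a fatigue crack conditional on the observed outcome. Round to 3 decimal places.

Let H be the event that the part has a fatigue crack. P(H) = 0.11, so P(¬H) = 0.89. With E the 'indication' result, P(E|H) = 0.853 and P(E|¬H) = 0.04.
P(E) = 0.853·0.11 + 0.04·0.89 = 0.093830 + 0.035600 = 0.12943.
By Bayes' theorem, P(H|E) = 0.093830 / 0.12943 = 0.725.

P(H | E) ≈ 0.725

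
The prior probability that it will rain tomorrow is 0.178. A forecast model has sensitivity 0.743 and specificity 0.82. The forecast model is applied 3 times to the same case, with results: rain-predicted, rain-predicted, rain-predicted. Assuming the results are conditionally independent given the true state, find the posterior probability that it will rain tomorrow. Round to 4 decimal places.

Let H be the event that it will rain tomorrow; start with P(H) = 0.178. P('rain-predicted'|H) = 0.743, P('rain-predicted'|¬H) = 0.18.
Update on result 1 ('rain-predicted'): P(H) ← 0.743·0.1780 / (0.743·0.1780 + 0.18·0.8220) = 0.13225/0.28021 = 0.4720.
Update on result 2 ('rain-predicted'): P(H) ← 0.743·0.4720 / (0.743·0.4720 + 0.18·0.5280) = 0.35068/0.44572 = 0.7868.
Update on result 3 ('rain-predicted'): P(H) ← 0.743·0.7868 / (0.743·0.7868 + 0.18·0.2132) = 0.58456/0.62295 = 0.9384.

Posterior P(H) ≈ 0.9384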